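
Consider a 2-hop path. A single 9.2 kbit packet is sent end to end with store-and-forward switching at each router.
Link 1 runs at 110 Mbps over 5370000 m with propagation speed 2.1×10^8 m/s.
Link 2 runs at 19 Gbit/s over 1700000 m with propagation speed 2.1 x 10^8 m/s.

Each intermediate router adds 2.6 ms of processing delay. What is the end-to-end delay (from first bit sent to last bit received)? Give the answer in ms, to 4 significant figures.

36.35 ms

L = 9200 bits.
Transmission delays (L/R per hop): 0.0836364, 0.000484211 ms; sum = 0.0841206 ms.
Propagation delays (d/s per hop): 25.5714, 8.09524 ms; sum = 33.6667 ms.
Processing at 1 router(s): 1 × 2.6 ms = 2.6 ms.
End-to-end = 36.35 ms.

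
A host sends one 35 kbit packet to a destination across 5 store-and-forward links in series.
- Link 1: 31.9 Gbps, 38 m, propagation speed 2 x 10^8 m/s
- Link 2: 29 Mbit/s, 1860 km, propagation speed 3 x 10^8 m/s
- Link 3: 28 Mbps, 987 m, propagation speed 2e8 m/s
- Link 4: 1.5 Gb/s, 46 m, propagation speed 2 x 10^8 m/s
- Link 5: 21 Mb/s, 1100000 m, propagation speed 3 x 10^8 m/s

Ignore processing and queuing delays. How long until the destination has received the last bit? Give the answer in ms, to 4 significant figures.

L = 35000 bits.
Transmission delays (L/R per hop): 0.00109718, 1.2069, 1.25, 0.0233333, 1.66667 ms; sum = 4.14799 ms.
Propagation delays (d/s per hop): 0.00019, 6.2, 0.004935, 0.00023, 3.66667 ms; sum = 9.87202 ms.
End-to-end = 14.02 ms.

14.02 ms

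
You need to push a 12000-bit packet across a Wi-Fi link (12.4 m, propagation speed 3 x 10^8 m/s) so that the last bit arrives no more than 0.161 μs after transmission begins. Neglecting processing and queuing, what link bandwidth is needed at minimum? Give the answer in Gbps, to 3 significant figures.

Propagation delay = 12.4 / 300000000 = 0.0413333 μs.
Transmission budget = 0.161 − 0.0413333 = 0.119667 μs.
R ≥ L / t_tx = 12000 bits / 1.19667e-07 s = 100 Gbps.

100 Gbps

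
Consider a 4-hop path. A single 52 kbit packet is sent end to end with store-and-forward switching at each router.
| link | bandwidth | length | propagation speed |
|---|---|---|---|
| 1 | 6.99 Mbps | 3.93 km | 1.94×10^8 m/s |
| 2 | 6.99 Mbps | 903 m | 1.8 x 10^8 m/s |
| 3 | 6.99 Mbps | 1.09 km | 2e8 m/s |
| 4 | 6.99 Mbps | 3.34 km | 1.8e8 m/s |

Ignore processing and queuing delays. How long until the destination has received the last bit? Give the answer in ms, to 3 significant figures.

L = 52000 bits.
Transmission delay per hop = L/R = 52000/6990000 = 7.4392 ms; 4 hops → 29.7568 ms.
Propagation delays (d/s per hop): 0.0202577, 0.00501667, 0.00545, 0.0185556 ms; sum = 0.04928 ms.
End-to-end = 29.8 ms.

29.8 ms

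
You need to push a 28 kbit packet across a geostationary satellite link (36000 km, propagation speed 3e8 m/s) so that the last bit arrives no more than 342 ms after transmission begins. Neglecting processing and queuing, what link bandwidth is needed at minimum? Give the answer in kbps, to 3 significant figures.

Propagation delay = 36000000 / 300000000 = 120 ms.
Transmission budget = 342 − 120 = 222 ms.
R ≥ L / t_tx = 28000 bits / 0.222 s = 126 kbps.

126 kbps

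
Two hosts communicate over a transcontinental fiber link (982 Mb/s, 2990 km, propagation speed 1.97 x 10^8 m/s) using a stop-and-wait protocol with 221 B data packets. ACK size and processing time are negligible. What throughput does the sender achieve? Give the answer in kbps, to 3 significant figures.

58.2 kbps

t_tx = L/R = 1768/982000000 = 1.80041e-06 s.
t_prop = 2990000/197000000 = 0.0151777 s; RTT = 0.0303553 s.
Cycle = t_tx + RTT = 0.0303571 s.
Throughput = L / cycle = 1768 / 0.0303571 = 58.2 kbps.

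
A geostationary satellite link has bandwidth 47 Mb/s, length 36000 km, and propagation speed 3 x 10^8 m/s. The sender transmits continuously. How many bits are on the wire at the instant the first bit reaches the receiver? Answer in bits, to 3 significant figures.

Propagation delay = 36000000 / 300000000 = 0.12 s.
BDP = R × t_prop = 47000000 × 0.12 = 5640000 bits.

5640000 bits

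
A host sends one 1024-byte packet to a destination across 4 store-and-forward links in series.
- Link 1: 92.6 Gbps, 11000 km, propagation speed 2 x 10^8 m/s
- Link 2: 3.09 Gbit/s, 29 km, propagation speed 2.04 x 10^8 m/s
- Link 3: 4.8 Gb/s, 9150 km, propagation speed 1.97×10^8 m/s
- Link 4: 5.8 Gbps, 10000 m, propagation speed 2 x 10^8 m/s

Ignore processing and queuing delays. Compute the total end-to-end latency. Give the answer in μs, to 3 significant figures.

L = 1024 × 8 = 8192 bits.
Transmission delays (L/R per hop): 0.0884665, 2.65113, 1.70667, 1.41241 μs; sum = 5.85868 μs.
Propagation delays (d/s per hop): 55000, 142.157, 46446.7, 50 μs; sum = 101639 μs.
End-to-end = 102000 μs.

102000 μs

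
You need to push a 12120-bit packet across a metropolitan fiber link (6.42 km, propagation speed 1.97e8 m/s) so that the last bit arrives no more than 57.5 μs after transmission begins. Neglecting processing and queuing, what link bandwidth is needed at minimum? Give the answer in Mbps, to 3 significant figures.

Propagation delay = 6420 / 197000000 = 32.5888 μs.
Transmission budget = 57.5 − 32.5888 = 24.9112 μs.
R ≥ L / t_tx = 12120 bits / 2.49112e-05 s = 487 Mbps.

487 Mbps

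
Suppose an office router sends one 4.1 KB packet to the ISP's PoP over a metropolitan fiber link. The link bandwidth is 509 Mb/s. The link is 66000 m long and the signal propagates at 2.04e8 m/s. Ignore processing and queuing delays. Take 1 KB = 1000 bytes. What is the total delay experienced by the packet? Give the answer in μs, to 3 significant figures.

388 μs

L = 32800 bits.
Transmission delay = L/R = 32800 / 509000000 = 64.4401 μs.
Propagation delay = d/s = 66000 m / 204000000 m/s = 323.529 μs.
Total = 388 μs.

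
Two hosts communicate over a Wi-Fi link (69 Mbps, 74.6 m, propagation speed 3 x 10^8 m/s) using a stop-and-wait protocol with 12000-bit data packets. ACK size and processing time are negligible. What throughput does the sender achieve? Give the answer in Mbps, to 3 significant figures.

t_tx = L/R = 12000/69000000 = 0.000173913 s.
t_prop = 74.6/300000000 = 2.48667e-07 s; RTT = 4.97333e-07 s.
Cycle = t_tx + RTT = 0.00017441 s.
Throughput = L / cycle = 12000 / 0.00017441 = 68.8 Mbps.

68.8 Mbps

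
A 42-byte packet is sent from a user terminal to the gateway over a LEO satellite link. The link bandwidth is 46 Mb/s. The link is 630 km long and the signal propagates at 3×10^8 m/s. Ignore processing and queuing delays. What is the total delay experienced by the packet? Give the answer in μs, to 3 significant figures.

2110 μs

L = 42 × 8 = 336 bits.
Transmission delay = L/R = 336 / 46000000 = 7.30435 μs.
Propagation delay = d/s = 630000 m / 300000000 m/s = 2100 μs.
Total = 2110 μs.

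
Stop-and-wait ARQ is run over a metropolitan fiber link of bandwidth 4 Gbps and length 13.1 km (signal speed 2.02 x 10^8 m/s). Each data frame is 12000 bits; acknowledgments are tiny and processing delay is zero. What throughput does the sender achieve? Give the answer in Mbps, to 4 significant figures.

t_tx = L/R = 12000/4000000000 = 3e-06 s.
t_prop = 13100/202000000 = 6.48515e-05 s; RTT = 0.000129703 s.
Cycle = t_tx + RTT = 0.000132703 s.
Throughput = L / cycle = 12000 / 0.000132703 = 90.43 Mbps.

90.43 Mbps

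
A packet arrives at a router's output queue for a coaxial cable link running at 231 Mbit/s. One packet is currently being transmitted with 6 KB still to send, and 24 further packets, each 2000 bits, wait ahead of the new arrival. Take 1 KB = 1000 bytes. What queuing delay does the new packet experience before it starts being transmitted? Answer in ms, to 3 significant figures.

0.416 ms

Each queued packet: L/R = 2000/231000000 = 0.00865801 ms.
24 queued → 0.207792 ms.
Plus remaining 48000 bits of current packet: 0.207792 ms.
Queuing delay = 0.416 ms.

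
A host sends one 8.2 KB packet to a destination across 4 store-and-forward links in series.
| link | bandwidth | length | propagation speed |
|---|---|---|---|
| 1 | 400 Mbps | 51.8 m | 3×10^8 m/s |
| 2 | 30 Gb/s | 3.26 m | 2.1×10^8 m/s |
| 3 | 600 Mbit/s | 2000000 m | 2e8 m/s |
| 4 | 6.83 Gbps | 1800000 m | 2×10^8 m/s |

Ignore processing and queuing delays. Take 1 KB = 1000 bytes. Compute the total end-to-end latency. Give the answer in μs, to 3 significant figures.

19300 μs

L = 65600 bits.
Transmission delays (L/R per hop): 164, 2.18667, 109.333, 9.60469 μs; sum = 285.125 μs.
Propagation delays (d/s per hop): 0.172667, 0.0155238, 10000, 9000 μs; sum = 19000.2 μs.
End-to-end = 19300 μs.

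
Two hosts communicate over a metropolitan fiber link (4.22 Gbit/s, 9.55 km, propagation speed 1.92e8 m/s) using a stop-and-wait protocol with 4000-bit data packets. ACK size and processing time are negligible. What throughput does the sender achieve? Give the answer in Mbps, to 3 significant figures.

t_tx = L/R = 4000/4.22e+09 = 9.47867e-07 s.
t_prop = 9550/192000000 = 4.97396e-05 s; RTT = 9.94792e-05 s.
Cycle = t_tx + RTT = 0.000100427 s.
Throughput = L / cycle = 4000 / 0.000100427 = 39.8 Mbps.

39.8 Mbps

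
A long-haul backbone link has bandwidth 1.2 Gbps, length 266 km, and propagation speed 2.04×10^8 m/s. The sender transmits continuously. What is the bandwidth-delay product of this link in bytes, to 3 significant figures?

196000 bytes

Propagation delay = 266000 / 204000000 = 0.00130392 s.
BDP = R × t_prop = 1200000000 × 0.00130392 = 1564710 bits.
In bytes: 1564710/8 = 196000 bytes.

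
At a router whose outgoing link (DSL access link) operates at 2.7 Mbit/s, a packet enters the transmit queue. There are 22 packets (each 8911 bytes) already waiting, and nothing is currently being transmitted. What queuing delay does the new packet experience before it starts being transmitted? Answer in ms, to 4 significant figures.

580.9 ms

Each queued packet: L/R = 71288/2700000 = 26.403 ms.
22 queued → 580.865 ms.
Queuing delay = 580.9 ms.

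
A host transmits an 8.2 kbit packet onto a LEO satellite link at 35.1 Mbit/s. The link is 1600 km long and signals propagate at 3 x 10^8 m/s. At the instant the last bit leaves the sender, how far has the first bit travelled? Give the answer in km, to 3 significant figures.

t_tx = L/R = 8200/35100000 = 0.000233618 s.
Distance = s × t_tx = 300000000 × 0.000233618 = 70.1 km.

70.1 km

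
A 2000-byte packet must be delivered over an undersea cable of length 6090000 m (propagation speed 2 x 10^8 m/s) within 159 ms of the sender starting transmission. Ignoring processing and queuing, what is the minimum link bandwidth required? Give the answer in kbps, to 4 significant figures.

124.5 kbps

L = 16000 bits.
Propagation delay = 6090000 / 200000000 = 30.45 ms.
Transmission budget = 159 − 30.45 = 128.55 ms.
R ≥ L / t_tx = 16000 bits / 0.12855 s = 124.5 kbps.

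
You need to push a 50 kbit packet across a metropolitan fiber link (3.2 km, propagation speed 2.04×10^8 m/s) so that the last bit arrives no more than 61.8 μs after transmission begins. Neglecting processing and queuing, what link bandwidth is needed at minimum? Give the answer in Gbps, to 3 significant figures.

1.08 Gbps

Propagation delay = 3200 / 204000000 = 15.6863 μs.
Transmission budget = 61.8 − 15.6863 = 46.1137 μs.
R ≥ L / t_tx = 50000 bits / 4.61137e-05 s = 1.08 Gbps.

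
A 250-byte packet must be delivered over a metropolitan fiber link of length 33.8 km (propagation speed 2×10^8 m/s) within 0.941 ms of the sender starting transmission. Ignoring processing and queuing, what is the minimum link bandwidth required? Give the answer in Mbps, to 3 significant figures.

2.59 Mbps

L = 2000 bits.
Propagation delay = 33800 / 200000000 = 0.169 ms.
Transmission budget = 0.941 − 0.169 = 0.772 ms.
R ≥ L / t_tx = 2000 bits / 0.000772 s = 2.59 Mbps.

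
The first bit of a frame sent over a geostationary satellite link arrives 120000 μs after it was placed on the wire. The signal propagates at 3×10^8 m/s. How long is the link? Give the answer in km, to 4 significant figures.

36000 km

d = s × t_prop = 300000000 × 0.12 = 36000 km.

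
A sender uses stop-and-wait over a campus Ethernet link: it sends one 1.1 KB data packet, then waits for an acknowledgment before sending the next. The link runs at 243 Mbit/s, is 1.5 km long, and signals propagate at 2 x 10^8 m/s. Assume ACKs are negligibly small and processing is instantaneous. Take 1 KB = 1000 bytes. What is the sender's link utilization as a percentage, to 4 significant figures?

t_tx = L/R = 8800/243000000 = 3.6214e-05 s.
t_prop = 1500/200000000 = 7.5e-06 s; RTT = 1.5e-05 s.
Cycle = t_tx + RTT = 5.1214e-05 s.
Utilization = t_tx / cycle = 3.6214e-05/5.1214e-05 = 70.71 %.

70.71 %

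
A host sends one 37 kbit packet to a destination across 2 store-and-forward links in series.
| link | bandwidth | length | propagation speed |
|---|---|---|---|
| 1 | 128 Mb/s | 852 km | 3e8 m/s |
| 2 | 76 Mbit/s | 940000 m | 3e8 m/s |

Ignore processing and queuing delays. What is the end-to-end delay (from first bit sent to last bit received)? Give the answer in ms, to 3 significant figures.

6.75 ms

L = 37000 bits.
Transmission delays (L/R per hop): 0.289063, 0.486842 ms; sum = 0.775905 ms.
Propagation delays (d/s per hop): 2.84, 3.13333 ms; sum = 5.97333 ms.
End-to-end = 6.75 ms.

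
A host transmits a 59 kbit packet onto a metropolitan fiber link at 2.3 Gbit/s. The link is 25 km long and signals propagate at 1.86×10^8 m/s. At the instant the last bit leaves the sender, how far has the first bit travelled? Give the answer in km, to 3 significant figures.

4.77 km

t_tx = L/R = 59000/2300000000 = 2.56522e-05 s.
Distance = s × t_tx = 186000000 × 2.56522e-05 = 4.77 km.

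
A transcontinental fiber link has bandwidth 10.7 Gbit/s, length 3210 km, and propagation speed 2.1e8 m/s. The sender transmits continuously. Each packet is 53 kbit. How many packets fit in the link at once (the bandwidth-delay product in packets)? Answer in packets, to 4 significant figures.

Propagation delay = 3210000 / 210000000 = 0.0152857 s.
BDP = R × t_prop = 10700000000 × 0.0152857 = 163557000 bits.
In packets of 53000 bits: 3086 packets.

3086 packets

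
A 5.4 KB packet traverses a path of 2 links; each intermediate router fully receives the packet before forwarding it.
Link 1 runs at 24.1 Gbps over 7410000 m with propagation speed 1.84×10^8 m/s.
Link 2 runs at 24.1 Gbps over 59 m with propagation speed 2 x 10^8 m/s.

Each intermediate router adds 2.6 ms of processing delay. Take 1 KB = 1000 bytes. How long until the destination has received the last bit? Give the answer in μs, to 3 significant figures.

L = 43200 bits.
Transmission delay per hop = L/R = 43200/24100000000 = 1.79253 μs; 2 hops → 3.58506 μs.
Propagation delays (d/s per hop): 40271.7, 0.295 μs; sum = 40272 μs.
Processing at 1 router(s): 1 × 2.6 ms = 2600 μs.
End-to-end = 42900 μs.

42900 μs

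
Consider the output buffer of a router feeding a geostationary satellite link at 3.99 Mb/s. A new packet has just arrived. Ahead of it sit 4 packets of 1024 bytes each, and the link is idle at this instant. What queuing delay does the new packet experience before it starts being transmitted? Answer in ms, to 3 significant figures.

8.21 ms

Each queued packet: L/R = 8192/3990000 = 2.05313 ms.
4 queued → 8.21253 ms.
Queuing delay = 8.21 ms.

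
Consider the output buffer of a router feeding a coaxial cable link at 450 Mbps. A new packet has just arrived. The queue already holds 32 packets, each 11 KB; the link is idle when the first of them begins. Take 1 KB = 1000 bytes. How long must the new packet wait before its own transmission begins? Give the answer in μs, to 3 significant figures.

Each queued packet: L/R = 88000/450000000 = 195.556 μs.
32 queued → 6257.78 μs.
Queuing delay = 6260 μs.

6260 μs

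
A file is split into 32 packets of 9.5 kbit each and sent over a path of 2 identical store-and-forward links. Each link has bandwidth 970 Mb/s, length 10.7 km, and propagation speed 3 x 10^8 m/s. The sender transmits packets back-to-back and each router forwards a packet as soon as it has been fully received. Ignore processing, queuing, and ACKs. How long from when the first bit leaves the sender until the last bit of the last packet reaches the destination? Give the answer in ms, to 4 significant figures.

0.3945 ms

Per-hop transmission t_tx = L/R = 9500/970000000 = 0.00979381 ms.
Per-hop propagation t_prop = 10700/300000000 = 0.0356667 ms.
Pipeline fill: first packet needs 2·t_tx to clear all hops; remaining 31 packets each add one t_tx.
Total = (2+32-1)·t_tx + 2·t_prop = 33·0.00979381 + 2·0.0356667 = 0.3945 ms.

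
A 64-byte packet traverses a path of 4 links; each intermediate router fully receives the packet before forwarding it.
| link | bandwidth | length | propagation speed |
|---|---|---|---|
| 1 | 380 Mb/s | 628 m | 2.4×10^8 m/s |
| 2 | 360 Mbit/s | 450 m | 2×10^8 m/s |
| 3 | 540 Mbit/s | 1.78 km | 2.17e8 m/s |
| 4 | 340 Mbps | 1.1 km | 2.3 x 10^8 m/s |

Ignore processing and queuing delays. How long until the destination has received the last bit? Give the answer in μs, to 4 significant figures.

L = 64 × 8 = 512 bits.
Transmission delays (L/R per hop): 1.34737, 1.42222, 0.948148, 1.50588 μs; sum = 5.22362 μs.
Propagation delays (d/s per hop): 2.61667, 2.25, 8.20276, 4.78261 μs; sum = 17.852 μs.
End-to-end = 23.08 μs.

23.08 μs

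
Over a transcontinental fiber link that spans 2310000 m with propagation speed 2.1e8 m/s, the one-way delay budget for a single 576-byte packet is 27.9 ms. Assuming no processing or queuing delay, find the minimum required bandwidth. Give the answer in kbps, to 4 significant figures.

272.7 kbps

L = 4608 bits.
Propagation delay = 2310000 / 210000000 = 11 ms.
Transmission budget = 27.9 − 11 = 16.9 ms.
R ≥ L / t_tx = 4608 bits / 0.0169 s = 272.7 kbps.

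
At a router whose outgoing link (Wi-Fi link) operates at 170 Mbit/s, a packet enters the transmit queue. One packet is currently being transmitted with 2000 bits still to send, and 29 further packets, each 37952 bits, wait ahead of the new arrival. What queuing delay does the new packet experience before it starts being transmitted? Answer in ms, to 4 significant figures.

6.486 ms

Each queued packet: L/R = 37952/170000000 = 0.223247 ms.
29 queued → 6.47416 ms.
Plus remaining 2000 bits of current packet: 0.0117647 ms.
Queuing delay = 6.486 ms.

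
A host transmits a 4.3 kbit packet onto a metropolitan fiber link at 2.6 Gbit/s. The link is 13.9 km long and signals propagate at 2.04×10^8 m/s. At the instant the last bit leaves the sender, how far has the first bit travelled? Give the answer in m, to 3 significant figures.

t_tx = L/R = 4300/2600000000 = 1.65385e-06 s.
Distance = s × t_tx = 204000000 × 1.65385e-06 = 337 m.

337 m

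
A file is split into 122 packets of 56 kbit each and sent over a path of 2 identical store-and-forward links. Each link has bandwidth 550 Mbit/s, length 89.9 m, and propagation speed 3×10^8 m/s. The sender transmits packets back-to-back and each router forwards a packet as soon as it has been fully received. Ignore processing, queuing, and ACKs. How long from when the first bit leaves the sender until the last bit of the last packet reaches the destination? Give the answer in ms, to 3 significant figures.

Per-hop transmission t_tx = L/R = 56000/550000000 = 0.101818 ms.
Per-hop propagation t_prop = 89.9/300000000 = 0.000299667 ms.
Pipeline fill: first packet needs 2·t_tx to clear all hops; remaining 121 packets each add one t_tx.
Total = (2+122-1)·t_tx + 2·t_prop = 123·0.101818 + 2·0.000299667 = 12.5 ms.

12.5 ms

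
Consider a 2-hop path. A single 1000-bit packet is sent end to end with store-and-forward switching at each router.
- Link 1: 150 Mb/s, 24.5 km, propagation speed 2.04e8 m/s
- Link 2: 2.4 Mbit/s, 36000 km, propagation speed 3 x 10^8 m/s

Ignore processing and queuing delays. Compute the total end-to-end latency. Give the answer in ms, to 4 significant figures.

120.5 ms

Transmission delays (L/R per hop): 0.00666667, 0.416667 ms; sum = 0.423333 ms.
Propagation delays (d/s per hop): 0.120098, 120 ms; sum = 120.12 ms.
End-to-end = 120.5 ms.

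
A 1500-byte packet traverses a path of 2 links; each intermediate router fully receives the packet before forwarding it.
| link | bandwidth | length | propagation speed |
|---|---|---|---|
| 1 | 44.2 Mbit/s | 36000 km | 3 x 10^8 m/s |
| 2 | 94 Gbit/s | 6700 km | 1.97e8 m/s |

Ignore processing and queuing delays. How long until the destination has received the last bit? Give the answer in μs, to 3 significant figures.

154000 μs

L = 1500 × 8 = 12000 bits.
Transmission delays (L/R per hop): 271.493, 0.12766 μs; sum = 271.621 μs.
Propagation delays (d/s per hop): 120000, 34010.2 μs; sum = 154010 μs.
End-to-end = 154000 μs.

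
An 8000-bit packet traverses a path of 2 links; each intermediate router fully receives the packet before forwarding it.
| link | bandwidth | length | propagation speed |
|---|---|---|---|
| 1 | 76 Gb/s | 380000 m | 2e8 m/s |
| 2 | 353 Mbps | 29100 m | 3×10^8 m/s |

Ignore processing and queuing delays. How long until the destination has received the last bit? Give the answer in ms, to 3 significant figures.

Transmission delays (L/R per hop): 0.000105263, 0.0226629 ms; sum = 0.0227682 ms.
Propagation delays (d/s per hop): 1.9, 0.097 ms; sum = 1.997 ms.
End-to-end = 2.02 ms.

2.02 ms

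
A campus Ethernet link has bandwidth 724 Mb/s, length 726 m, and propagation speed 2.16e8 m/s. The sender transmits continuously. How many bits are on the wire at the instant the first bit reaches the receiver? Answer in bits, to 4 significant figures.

2433 bits

Propagation delay = 726 / 216000000 = 3.36111e-06 s.
BDP = R × t_prop = 724000000 × 3.36111e-06 = 2433.44 bits.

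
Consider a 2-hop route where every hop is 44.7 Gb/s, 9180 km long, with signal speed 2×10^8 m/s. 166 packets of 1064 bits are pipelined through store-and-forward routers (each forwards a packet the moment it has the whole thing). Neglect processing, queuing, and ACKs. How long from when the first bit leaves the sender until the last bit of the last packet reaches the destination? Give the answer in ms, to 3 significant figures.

91.8 ms

Per-hop transmission t_tx = L/R = 1064/44700000000 = 2.38031e-05 ms.
Per-hop propagation t_prop = 9180000/200000000 = 45.9 ms.
Pipeline fill: first packet needs 2·t_tx to clear all hops; remaining 165 packets each add one t_tx.
Total = (2+166-1)·t_tx + 2·t_prop = 167·2.38031e-05 + 2·45.9 = 91.8 ms.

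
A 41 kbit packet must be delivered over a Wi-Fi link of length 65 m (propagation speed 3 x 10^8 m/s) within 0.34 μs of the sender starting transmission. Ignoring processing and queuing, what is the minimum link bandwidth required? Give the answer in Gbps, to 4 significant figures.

332.4 Gbps

Propagation delay = 65 / 300000000 = 0.216667 μs.
Transmission budget = 0.34 − 0.216667 = 0.123333 μs.
R ≥ L / t_tx = 41000 bits / 1.23333e-07 s = 332.4 Gbps.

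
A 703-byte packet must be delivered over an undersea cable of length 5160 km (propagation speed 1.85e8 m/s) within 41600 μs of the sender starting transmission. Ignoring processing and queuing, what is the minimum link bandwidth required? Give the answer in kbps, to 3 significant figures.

410 kbps

L = 5624 bits.
Propagation delay = 5160000 / 185000000 = 27891.9 μs.
Transmission budget = 41600 − 27891.9 = 13708.1 μs.
R ≥ L / t_tx = 5624 bits / 0.0137081 s = 410 kbps.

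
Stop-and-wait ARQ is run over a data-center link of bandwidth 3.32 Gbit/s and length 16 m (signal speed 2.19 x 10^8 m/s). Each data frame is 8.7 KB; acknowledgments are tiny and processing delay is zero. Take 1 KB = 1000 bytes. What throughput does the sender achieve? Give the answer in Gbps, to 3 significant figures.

t_tx = L/R = 69600/3320000000 = 2.09639e-05 s.
t_prop = 16/219000000 = 7.30594e-08 s; RTT = 1.46119e-07 s.
Cycle = t_tx + RTT = 2.111e-05 s.
Throughput = L / cycle = 69600 / 2.111e-05 = 3.30 Gbps.

3.30 Gbps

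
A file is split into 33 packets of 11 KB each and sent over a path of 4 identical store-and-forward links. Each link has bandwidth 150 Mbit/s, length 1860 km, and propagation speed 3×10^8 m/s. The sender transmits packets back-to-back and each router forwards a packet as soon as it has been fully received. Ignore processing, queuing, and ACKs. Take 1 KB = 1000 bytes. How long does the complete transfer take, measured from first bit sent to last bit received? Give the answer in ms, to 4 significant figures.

Per-hop transmission t_tx = L/R = 88000/150000000 = 0.586667 ms.
Per-hop propagation t_prop = 1860000/300000000 = 6.2 ms.
Pipeline fill: first packet needs 4·t_tx to clear all hops; remaining 32 packets each add one t_tx.
Total = (4+33-1)·t_tx + 4·t_prop = 36·0.586667 + 4·6.2 = 45.92 ms.

45.92 ms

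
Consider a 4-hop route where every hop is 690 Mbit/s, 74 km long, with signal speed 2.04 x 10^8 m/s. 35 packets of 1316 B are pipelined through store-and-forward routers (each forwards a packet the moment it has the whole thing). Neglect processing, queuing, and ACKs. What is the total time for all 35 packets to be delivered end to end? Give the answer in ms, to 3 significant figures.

2.03 ms

Per-hop transmission t_tx = L/R = 10528/690000000 = 0.015258 ms.
Per-hop propagation t_prop = 74000/204000000 = 0.362745 ms.
Pipeline fill: first packet needs 4·t_tx to clear all hops; remaining 34 packets each add one t_tx.
Total = (4+35-1)·t_tx + 4·t_prop = 38·0.015258 + 4·0.362745 = 2.03 ms.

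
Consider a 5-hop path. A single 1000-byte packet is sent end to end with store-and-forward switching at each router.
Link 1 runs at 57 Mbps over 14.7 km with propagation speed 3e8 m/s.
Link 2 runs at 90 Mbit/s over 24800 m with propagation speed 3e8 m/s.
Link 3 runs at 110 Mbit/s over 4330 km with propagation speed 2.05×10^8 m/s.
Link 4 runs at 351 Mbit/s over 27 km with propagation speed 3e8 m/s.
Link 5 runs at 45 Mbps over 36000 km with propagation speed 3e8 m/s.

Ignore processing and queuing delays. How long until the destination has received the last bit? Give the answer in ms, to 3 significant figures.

L = 1000 × 8 = 8000 bits.
Transmission delays (L/R per hop): 0.140351, 0.0888889, 0.0727273, 0.022792, 0.177778 ms; sum = 0.502537 ms.
Propagation delays (d/s per hop): 0.049, 0.0826667, 21.122, 0.09, 120 ms; sum = 141.344 ms.
End-to-end = 142 ms.

142 ms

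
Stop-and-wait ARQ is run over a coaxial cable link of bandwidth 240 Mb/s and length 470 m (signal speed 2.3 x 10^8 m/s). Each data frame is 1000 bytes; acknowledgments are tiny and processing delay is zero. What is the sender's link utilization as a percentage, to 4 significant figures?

t_tx = L/R = 8000/240000000 = 3.33333e-05 s.
t_prop = 470/2.3e+08 = 2.04348e-06 s; RTT = 4.08696e-06 s.
Cycle = t_tx + RTT = 3.74203e-05 s.
Utilization = t_tx / cycle = 3.33333e-05/3.74203e-05 = 89.08 %.

89.08 %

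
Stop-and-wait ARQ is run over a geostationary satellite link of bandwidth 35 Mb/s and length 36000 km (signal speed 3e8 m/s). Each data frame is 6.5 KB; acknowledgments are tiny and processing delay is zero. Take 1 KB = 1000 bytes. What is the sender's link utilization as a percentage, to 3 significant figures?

t_tx = L/R = 52000/35000000 = 0.00148571 s.
t_prop = 36000000/300000000 = 0.12 s; RTT = 0.24 s.
Cycle = t_tx + RTT = 0.241486 s.
Utilization = t_tx / cycle = 0.00148571/0.241486 = 0.615 %.

0.615 %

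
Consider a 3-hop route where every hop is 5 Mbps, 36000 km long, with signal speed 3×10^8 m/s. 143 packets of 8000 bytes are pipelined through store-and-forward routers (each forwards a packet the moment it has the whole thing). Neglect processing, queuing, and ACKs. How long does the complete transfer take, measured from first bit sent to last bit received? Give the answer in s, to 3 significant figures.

Per-hop transmission t_tx = L/R = 64000/5000000 = 0.0128 s.
Per-hop propagation t_prop = 36000000/300000000 = 0.12 s.
Pipeline fill: first packet needs 3·t_tx to clear all hops; remaining 142 packets each add one t_tx.
Total = (3+143-1)·t_tx + 3·t_prop = 145·0.0128 + 3·0.12 = 2.22 s.

2.22 s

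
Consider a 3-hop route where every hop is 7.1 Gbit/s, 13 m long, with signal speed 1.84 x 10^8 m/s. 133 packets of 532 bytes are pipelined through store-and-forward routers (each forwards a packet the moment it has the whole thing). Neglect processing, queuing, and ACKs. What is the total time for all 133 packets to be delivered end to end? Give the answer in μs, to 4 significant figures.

Per-hop transmission t_tx = L/R = 4256/7100000000 = 0.599437 μs.
Per-hop propagation t_prop = 13/184000000 = 0.0706522 μs.
Pipeline fill: first packet needs 3·t_tx to clear all hops; remaining 132 packets each add one t_tx.
Total = (3+133-1)·t_tx + 3·t_prop = 135·0.599437 + 3·0.0706522 = 81.14 μs.

81.14 μs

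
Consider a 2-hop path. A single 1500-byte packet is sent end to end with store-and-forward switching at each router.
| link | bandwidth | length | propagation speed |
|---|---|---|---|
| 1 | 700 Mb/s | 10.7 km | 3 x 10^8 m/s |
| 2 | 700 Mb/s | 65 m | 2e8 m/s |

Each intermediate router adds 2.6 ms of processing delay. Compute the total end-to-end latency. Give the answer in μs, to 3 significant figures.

L = 1500 × 8 = 12000 bits.
Transmission delay per hop = L/R = 12000/700000000 = 17.1429 μs; 2 hops → 34.2857 μs.
Propagation delays (d/s per hop): 35.6667, 0.325 μs; sum = 35.9917 μs.
Processing at 1 router(s): 1 × 2.6 ms = 2600 μs.
End-to-end = 2670 μs.

2670 μs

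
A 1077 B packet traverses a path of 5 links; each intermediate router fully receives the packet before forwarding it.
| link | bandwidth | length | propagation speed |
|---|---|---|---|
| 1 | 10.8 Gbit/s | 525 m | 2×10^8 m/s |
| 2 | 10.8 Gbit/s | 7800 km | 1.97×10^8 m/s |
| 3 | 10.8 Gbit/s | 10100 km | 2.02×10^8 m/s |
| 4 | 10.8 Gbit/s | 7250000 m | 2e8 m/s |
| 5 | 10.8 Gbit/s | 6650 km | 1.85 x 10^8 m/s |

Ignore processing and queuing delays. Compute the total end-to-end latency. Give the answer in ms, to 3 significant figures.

L = 1077 × 8 = 8616 bits.
Transmission delay per hop = L/R = 8616/10800000000 = 0.000797778 ms; 5 hops → 0.00398889 ms.
Propagation delays (d/s per hop): 0.002625, 39.5939, 50, 36.25, 35.9459 ms; sum = 161.792 ms.
End-to-end = 162 ms.

162 ms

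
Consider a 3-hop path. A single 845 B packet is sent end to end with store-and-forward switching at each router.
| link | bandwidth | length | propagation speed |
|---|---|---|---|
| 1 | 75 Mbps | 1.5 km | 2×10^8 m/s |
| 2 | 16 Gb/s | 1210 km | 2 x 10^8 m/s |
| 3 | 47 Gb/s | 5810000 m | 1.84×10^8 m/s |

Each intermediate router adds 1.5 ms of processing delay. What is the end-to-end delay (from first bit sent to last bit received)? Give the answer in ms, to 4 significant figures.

40.72 ms

L = 845 × 8 = 6760 bits.
Transmission delays (L/R per hop): 0.0901333, 0.0004225, 0.00014383 ms; sum = 0.0906997 ms.
Propagation delays (d/s per hop): 0.0075, 6.05, 31.5761 ms; sum = 37.6336 ms.
Processing at 2 router(s): 2 × 1.5 ms = 3 ms.
End-to-end = 40.72 ms.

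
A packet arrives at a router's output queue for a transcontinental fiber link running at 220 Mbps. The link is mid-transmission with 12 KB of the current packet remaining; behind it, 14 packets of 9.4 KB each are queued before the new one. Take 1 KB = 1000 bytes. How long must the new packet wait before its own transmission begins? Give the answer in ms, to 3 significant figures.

Each queued packet: L/R = 75200/220000000 = 0.341818 ms.
14 queued → 4.78545 ms.
Plus remaining 96000 bits of current packet: 0.436364 ms.
Queuing delay = 5.22 ms.

5.22 ms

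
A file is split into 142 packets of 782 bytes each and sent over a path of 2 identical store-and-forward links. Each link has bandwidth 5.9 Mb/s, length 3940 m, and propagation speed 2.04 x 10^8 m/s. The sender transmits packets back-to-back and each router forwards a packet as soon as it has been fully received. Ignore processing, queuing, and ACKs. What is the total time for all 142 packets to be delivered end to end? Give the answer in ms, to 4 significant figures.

Per-hop transmission t_tx = L/R = 6256/5900000 = 1.06034 ms.
Per-hop propagation t_prop = 3940/204000000 = 0.0193137 ms.
Pipeline fill: first packet needs 2·t_tx to clear all hops; remaining 141 packets each add one t_tx.
Total = (2+142-1)·t_tx + 2·t_prop = 143·1.06034 + 2·0.0193137 = 151.7 ms.

151.7 ms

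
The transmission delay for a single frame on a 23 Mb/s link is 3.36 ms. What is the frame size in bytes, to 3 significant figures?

9660 bytes

L = R × t_tx = 23000000 b/s × 0.00336 s = 77280 bits.
In bytes: 77280 / 8 = 9660 bytes.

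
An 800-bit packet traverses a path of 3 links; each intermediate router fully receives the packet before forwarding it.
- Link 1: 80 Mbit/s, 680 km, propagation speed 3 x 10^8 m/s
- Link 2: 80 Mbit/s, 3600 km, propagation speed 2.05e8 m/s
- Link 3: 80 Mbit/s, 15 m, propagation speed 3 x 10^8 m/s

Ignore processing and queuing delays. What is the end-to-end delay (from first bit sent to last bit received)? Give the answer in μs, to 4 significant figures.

19860 μs

Transmission delay per hop = L/R = 800/80000000 = 10 μs; 3 hops → 30 μs.
Propagation delays (d/s per hop): 2266.67, 17561, 0.05 μs; sum = 19827.7 μs.
End-to-end = 19860 μs.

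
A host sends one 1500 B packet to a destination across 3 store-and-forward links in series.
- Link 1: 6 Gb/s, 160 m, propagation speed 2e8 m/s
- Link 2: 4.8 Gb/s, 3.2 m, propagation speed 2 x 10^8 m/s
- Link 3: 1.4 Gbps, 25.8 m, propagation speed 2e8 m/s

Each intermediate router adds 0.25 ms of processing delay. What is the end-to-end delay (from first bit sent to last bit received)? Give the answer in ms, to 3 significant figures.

0.514 ms

L = 1500 × 8 = 12000 bits.
Transmission delays (L/R per hop): 0.002, 0.0025, 0.00857143 ms; sum = 0.0130714 ms.
Propagation delays (d/s per hop): 0.0008, 1.6e-05, 0.000129 ms; sum = 0.000945 ms.
Processing at 2 router(s): 2 × 0.25 ms = 0.5 ms.
End-to-end = 0.514 ms.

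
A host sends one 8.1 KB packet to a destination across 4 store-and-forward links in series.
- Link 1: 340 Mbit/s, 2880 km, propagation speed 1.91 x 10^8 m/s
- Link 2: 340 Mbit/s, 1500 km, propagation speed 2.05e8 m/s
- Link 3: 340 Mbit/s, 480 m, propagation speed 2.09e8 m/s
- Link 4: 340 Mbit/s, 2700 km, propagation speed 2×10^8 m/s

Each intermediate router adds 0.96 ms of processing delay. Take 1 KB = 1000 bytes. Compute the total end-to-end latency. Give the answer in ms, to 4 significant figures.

39.54 ms

L = 64800 bits.
Transmission delay per hop = L/R = 64800/340000000 = 0.190588 ms; 4 hops → 0.762353 ms.
Propagation delays (d/s per hop): 15.0785, 7.31707, 0.00229665, 13.5 ms; sum = 35.8979 ms.
Processing at 3 router(s): 3 × 0.96 ms = 2.88 ms.
End-to-end = 39.54 ms.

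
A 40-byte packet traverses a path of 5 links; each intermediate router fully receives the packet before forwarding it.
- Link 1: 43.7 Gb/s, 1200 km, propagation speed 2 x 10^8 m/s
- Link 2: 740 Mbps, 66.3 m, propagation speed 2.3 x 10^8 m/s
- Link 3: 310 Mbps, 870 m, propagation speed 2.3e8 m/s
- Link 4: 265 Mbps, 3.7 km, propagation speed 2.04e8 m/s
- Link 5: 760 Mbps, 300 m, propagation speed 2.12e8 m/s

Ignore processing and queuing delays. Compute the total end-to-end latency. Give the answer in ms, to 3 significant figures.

L = 40 × 8 = 320 bits.
Transmission delays (L/R per hop): 7.32265e-06, 0.000432432, 0.00103226, 0.00120755, 0.000421053 ms; sum = 0.00310061 ms.
Propagation delays (d/s per hop): 6, 0.000288261, 0.00378261, 0.0181373, 0.00141509 ms; sum = 6.02362 ms.
End-to-end = 6.03 ms.

6.03 ms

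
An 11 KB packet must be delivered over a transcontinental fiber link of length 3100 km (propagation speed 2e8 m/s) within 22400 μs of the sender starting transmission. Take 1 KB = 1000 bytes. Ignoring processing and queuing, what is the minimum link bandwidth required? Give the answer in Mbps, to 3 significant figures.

12.8 Mbps

L = 88000 bits.
Propagation delay = 3100000 / 200000000 = 15500 μs.
Transmission budget = 22400 − 15500 = 6900 μs.
R ≥ L / t_tx = 88000 bits / 0.0069 s = 12.8 Mbps.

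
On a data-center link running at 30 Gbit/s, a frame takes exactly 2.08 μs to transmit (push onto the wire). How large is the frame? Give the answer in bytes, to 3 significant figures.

L = R × t_tx = 30000000000 b/s × 2.08e-06 s = 62400 bits.
In bytes: 62400 / 8 = 7800 bytes.

7800 bytes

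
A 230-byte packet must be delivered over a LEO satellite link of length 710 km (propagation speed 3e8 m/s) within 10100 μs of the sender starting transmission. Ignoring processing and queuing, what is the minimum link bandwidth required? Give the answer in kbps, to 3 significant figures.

238 kbps

L = 1840 bits.
Propagation delay = 710000 / 300000000 = 2366.67 μs.
Transmission budget = 10100 − 2366.67 = 7733.33 μs.
R ≥ L / t_tx = 1840 bits / 0.00773333 s = 238 kbps.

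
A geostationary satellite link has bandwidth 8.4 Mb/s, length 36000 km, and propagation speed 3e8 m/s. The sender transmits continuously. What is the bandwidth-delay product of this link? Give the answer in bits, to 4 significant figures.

Propagation delay = 36000000 / 300000000 = 0.12 s.
BDP = R × t_prop = 8400000 × 0.12 = 1008000 bits.

1008000 bits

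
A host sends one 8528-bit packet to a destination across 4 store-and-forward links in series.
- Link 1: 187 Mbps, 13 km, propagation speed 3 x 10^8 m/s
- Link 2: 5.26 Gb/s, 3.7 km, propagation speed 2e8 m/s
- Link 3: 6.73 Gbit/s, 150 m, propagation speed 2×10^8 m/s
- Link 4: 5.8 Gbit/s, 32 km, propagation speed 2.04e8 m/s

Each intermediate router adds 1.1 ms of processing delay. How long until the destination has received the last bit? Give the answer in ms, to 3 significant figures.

3.57 ms

Transmission delays (L/R per hop): 0.0456043, 0.00162129, 0.00126716, 0.00147034 ms; sum = 0.0499631 ms.
Propagation delays (d/s per hop): 0.0433333, 0.0185, 0.00075, 0.156863 ms; sum = 0.219446 ms.
Processing at 3 router(s): 3 × 1.1 ms = 3.3 ms.
End-to-end = 3.57 ms.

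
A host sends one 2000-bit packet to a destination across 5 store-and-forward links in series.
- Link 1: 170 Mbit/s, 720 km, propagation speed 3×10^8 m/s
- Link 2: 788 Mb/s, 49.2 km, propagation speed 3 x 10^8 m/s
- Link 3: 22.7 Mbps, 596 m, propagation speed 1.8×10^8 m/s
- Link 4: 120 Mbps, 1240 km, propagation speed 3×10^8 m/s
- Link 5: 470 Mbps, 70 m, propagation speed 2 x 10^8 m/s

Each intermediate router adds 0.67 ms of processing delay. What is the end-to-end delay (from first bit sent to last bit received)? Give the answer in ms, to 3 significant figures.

Transmission delays (L/R per hop): 0.0117647, 0.00253807, 0.0881057, 0.0166667, 0.00425532 ms; sum = 0.12333 ms.
Propagation delays (d/s per hop): 2.4, 0.164, 0.00331111, 4.13333, 0.00035 ms; sum = 6.70099 ms.
Processing at 4 router(s): 4 × 0.67 ms = 2.68 ms.
End-to-end = 9.50 ms.

9.50 ms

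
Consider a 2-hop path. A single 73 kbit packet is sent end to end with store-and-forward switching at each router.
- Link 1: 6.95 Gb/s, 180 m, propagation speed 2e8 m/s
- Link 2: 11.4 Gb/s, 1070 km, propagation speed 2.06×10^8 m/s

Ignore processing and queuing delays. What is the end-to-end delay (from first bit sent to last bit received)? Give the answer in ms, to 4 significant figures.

L = 73000 bits.
Transmission delays (L/R per hop): 0.0105036, 0.00640351 ms; sum = 0.0169071 ms.
Propagation delays (d/s per hop): 0.0009, 5.19417 ms; sum = 5.19507 ms.
End-to-end = 5.212 ms.

5.212 ms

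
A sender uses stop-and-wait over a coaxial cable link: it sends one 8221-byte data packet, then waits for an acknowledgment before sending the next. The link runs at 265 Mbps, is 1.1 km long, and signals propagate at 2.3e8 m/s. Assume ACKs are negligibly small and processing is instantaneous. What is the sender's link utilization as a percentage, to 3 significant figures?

t_tx = L/R = 65768/265000000 = 0.000248181 s.
t_prop = 1100/2.3e+08 = 4.78261e-06 s; RTT = 9.56522e-06 s.
Cycle = t_tx + RTT = 0.000257746 s.
Utilization = t_tx / cycle = 0.000248181/0.000257746 = 96.3 %.

96.3 %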